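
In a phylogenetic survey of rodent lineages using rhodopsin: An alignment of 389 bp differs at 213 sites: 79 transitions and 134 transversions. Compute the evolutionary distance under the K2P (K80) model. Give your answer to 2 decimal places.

0.99

P = 79/389 ≈ 0.203085 and Q = 134/389 ≈ 0.344473.
Under the Kimura two-parameter model, d = −½ ln(1 − 2P − Q) − ¼ ln(1 − 2Q).
1 − 2P − Q = 0.249357, giving −½ ln(0.249357) = 0.694435.
1 − 2Q = 0.311054, giving −¼ ln(0.311054) = 0.291947.
d = 0.694435 + 0.291947 = 0.986382.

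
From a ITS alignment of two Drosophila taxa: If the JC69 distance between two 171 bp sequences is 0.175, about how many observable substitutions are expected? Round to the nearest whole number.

Invert JC69: p = (3/4)(1 − e^(−4d/3)) = 0.75 × (1 − e^(-0.233333)) = 0.75 × (1 − 0.791890) = 0.156083.
Expected differing sites = pL ≈ 0.156083 × 171 = 26.690193 ≈ 27.

27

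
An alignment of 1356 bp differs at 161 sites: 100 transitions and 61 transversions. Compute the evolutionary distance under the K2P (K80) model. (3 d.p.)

0.130

P = 100/1356 ≈ 0.073746 and Q = 61/1356 ≈ 0.044985.
Under the Kimura two-parameter model, d = −½ ln(1 − 2P − Q) − ¼ ln(1 − 2Q).
1 − 2P − Q = 0.807523, giving −½ ln(0.807523) = 0.106892.
1 − 2Q = 0.91003, giving −¼ ln(0.91003) = 0.023569.
d = 0.106892 + 0.023569 = 0.130461.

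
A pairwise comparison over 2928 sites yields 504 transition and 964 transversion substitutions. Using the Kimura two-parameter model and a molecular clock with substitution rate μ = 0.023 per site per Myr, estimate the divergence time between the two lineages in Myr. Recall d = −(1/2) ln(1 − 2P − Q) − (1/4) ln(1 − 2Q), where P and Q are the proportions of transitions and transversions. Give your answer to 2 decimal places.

P = 504/2928 ≈ 0.172131 and Q = 964/2928 ≈ 0.329235.
Under the Kimura two-parameter model, d = −½ ln(1 − 2P − Q) − ¼ ln(1 − 2Q).
1 − 2P − Q = 0.326503, giving −½ ln(0.326503) = 0.559658.
1 − 2Q = 0.34153, giving −¼ ln(0.34153) = 0.268580.
d = 0.559658 + 0.268580 = 0.828238.
Under a molecular clock d = 2μt, so t = d/(2μ) = 0.828238 / (2 × 0.023) = 18.01 Myr.

18.01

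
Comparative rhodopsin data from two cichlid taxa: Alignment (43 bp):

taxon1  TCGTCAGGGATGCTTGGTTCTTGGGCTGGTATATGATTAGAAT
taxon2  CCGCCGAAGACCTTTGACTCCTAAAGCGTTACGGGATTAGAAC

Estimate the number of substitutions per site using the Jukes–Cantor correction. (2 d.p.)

0.79

The sequences differ at 21 of 43 sites, so p = 21/43 ≈ 0.488372.
d = −(3/4) ln(1 − 4p/3) = −0.75 ln(1 − 0.651163) = −0.75 ln(0.348837)
  = −0.75 × (-1.053151) = 0.789863 substitutions/site.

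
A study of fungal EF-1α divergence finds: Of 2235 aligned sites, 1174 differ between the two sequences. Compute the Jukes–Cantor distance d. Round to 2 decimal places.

0.90

p = 1174/2235 ≈ 0.52528.
d = −(3/4) ln(1 − 4p/3) = −0.75 ln(1 − 0.700373) = −0.75 ln(0.299627)
  = −0.75 × (-1.205217) = 0.903913 substitutions/site.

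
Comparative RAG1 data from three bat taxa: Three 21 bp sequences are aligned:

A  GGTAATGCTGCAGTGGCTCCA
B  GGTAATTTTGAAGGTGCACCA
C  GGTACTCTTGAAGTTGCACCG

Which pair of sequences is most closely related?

A–B: 6/21 differ, p = 0.286, d = 0.360.
A–C: 7/21 differ, p = 0.333, d = 0.441.
B–C: 4/21 differ, p = 0.190, d = 0.220.
The smallest distance is between B and C.

B and C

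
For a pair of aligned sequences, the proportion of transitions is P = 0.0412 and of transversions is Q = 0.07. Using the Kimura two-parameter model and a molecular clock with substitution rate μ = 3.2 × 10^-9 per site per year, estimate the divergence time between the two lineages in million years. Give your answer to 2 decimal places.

18.81

Under the Kimura two-parameter model, d = −½ ln(1 − 2P − Q) − ¼ ln(1 − 2Q).
1 − 2P − Q = 0.8476, giving −½ ln(0.8476) = 0.082673.
1 − 2Q = 0.86, giving −¼ ln(0.86) = 0.037706.
d = 0.082673 + 0.037706 = 0.120379.
Under a molecular clock d = 2μt, so t = d/(2μ) = 0.120379 / (2 × 3.2 × 10^-9) = 18.81 million years.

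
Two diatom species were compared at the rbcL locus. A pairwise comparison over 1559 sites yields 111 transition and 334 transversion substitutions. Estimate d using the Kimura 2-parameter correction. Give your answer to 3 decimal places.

P = 111/1559 ≈ 0.071199 and Q = 334/1559 ≈ 0.21424.
Under the Kimura two-parameter model, d = −½ ln(1 − 2P − Q) − ¼ ln(1 − 2Q).
1 − 2P − Q = 0.643362, giving −½ ln(0.643362) = 0.220524.
1 − 2Q = 0.57152, giving −¼ ln(0.57152) = 0.139864.
d = 0.220524 + 0.139864 = 0.360388.

0.360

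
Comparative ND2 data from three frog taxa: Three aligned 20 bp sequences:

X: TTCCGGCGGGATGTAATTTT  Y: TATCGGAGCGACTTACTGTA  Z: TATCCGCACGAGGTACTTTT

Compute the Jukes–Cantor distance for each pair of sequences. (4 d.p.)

X–Y: 9/20 sites differ → p = 0.45, d = −0.75 ln(1 − 0.6) = 0.687218 ≈ 0.6872.
X–Z: 7/20 sites differ → p = 0.35, d = −0.75 ln(1 − 0.466667) = 0.471457 ≈ 0.4715.
Y–Z: 7/20 sites differ → p = 0.35, d = −0.75 ln(1 − 0.466667) = 0.471457 ≈ 0.4715.

d(X,Y) = 0.6872, d(X,Z) = 0.4715, d(Y,Z) = 0.4715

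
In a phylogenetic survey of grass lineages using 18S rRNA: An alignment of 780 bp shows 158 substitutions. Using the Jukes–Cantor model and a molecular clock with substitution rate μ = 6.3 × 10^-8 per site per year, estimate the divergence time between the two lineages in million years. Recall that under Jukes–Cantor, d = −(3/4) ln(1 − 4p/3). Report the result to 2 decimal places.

1.87

p = 158/780 ≈ 0.202564.
d = −(3/4) ln(1 − 4p/3) = −0.75 ln(1 − 0.270085) = −0.75 ln(0.729915)
  = −0.75 × (-0.314827) = 0.236120 substitutions/site.
Under a molecular clock d = 2μt, so t = d/(2μ) = 0.236120 / (2 × 6.3 × 10^-8) = 1.87 million years.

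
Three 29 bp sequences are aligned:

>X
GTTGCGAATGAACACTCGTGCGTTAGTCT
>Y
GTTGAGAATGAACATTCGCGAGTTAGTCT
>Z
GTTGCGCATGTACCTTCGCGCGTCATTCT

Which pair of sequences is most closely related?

X–Y: 4/29 differ, p = 0.138, d = 0.152.
X–Z: 7/29 differ, p = 0.241, d = 0.291.
Y–Z: 7/29 differ, p = 0.241, d = 0.291.
The smallest distance is between X and Y.

X and Y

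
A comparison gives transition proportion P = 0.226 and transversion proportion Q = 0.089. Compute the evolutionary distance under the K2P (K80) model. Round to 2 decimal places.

Under the Kimura two-parameter model, d = −½ ln(1 − 2P − Q) − ¼ ln(1 − 2Q).
1 − 2P − Q = 0.459, giving −½ ln(0.459) = 0.389353.
1 − 2Q = 0.822, giving −¼ ln(0.822) = 0.049004.
d = 0.389353 + 0.049004 = 0.438357.

0.44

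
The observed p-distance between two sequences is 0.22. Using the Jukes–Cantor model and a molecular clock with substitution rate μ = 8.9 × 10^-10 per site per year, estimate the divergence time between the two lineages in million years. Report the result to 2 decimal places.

d = −(3/4) ln(1 − 4p/3) = −0.75 ln(1 − 0.293333) = −0.75 ln(0.706667)
  = −0.75 × (-0.347196) = 0.260397 substitutions/site.
Under a molecular clock d = 2μt, so t = d/(2μ) = 0.260397 / (2 × 8.9 × 10^-10) = 146.29 million years.

146.29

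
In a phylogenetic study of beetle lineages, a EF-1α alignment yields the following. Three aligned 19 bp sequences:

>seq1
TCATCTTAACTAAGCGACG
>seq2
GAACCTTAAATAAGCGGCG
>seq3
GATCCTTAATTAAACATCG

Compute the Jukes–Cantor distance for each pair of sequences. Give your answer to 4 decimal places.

seq1–seq2: 5/19 sites differ → p ≈ 0.263158, d = −0.75 ln(1 − 0.350877) = 0.324100 ≈ 0.3241.
seq1–seq3: 8/19 sites differ → p ≈ 0.421053, d = −0.75 ln(1 − 0.561404) = 0.618132 ≈ 0.6181.
seq2–seq3: 5/19 sites differ → p ≈ 0.263158, d = −0.75 ln(1 − 0.350877) = 0.324100 ≈ 0.3241.

d(seq1,seq2) = 0.3241, d(seq1,seq3) = 0.6181, d(seq2,seq3) = 0.3241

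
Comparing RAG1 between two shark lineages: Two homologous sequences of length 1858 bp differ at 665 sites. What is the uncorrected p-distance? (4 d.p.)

p = 665/1858 = 0.357911… ≈ 0.3579 (to 4 d.p.).

0.3579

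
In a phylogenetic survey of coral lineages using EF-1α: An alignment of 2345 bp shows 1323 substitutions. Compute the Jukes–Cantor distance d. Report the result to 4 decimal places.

1.0465

p = 1323/2345 ≈ 0.564179.
d = −(3/4) ln(1 − 4p/3) = −0.75 ln(1 − 0.752239) = −0.75 ln(0.247761)
  = −0.75 × (-1.395291) = 1.046468 substitutions/site.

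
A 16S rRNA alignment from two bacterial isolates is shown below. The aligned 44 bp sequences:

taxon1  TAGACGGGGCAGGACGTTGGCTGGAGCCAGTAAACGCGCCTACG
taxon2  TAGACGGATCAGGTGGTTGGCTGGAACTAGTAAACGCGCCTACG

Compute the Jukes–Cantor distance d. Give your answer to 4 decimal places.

The sequences differ at 6 of 44 sites (8, 9, 14, 15, 26, 28), so p = 6/44 ≈ 0.136364.
d = −(3/4) ln(1 − 4p/3) = −0.75 ln(1 − 0.181819) = −0.75 ln(0.818181)
  = −0.75 × (-0.200672) = 0.150504 substitutions/site.

0.1505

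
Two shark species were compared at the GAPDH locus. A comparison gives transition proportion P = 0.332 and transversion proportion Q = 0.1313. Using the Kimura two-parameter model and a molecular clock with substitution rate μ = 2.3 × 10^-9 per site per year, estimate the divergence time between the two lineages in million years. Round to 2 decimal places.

188.97

Under the Kimura two-parameter model, d = −½ ln(1 − 2P − Q) − ¼ ln(1 − 2Q).
1 − 2P − Q = 0.2047, giving −½ ln(0.2047) = 0.793105.
1 − 2Q = 0.7374, giving −¼ ln(0.7374) = 0.076156.
d = 0.793105 + 0.076156 = 0.869261.
Under a molecular clock d = 2μt, so t = d/(2μ) = 0.869261 / (2 × 2.3 × 10^-9) = 188.97 million years.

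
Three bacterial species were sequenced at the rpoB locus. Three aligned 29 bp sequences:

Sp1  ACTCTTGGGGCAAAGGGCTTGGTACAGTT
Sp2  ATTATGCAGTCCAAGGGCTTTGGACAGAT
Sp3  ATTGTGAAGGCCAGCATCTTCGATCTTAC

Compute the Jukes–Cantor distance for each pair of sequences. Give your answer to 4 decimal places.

d(Sp1,Sp2) = 0.4618, d(Sp1,Sp3) = 1.1411, d(Sp2,Sp3) = 0.6829

Sp1–Sp2: 10/29 sites differ → p ≈ 0.344828, d = −0.75 ln(1 − 0.459771) = 0.461822 ≈ 0.4618.
Sp1–Sp3: 17/29 sites differ → p ≈ 0.586207, d = −0.75 ln(1 − 0.781609) = 1.141101 ≈ 1.1411.
Sp2–Sp3: 13/29 sites differ → p ≈ 0.448276, d = −0.75 ln(1 − 0.597701) = 0.682920 ≈ 0.6829.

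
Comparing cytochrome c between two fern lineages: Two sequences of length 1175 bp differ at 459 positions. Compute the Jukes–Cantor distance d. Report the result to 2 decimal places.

p = 459/1175 ≈ 0.390638.
d = −(3/4) ln(1 − 4p/3) = −0.75 ln(1 − 0.520851) = −0.75 ln(0.479149)
  = −0.75 × (-0.735744) = 0.551808 substitutions/site.

0.55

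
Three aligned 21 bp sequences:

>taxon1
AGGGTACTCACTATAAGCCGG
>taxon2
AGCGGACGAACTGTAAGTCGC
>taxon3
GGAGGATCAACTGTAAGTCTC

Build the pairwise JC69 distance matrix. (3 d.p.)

taxon1–taxon2: 7/21 sites differ → p ≈ 0.333333, d = −0.75 ln(1 − 0.444444) = 0.440839 ≈ 0.441.
taxon1–taxon3: 10/21 sites differ → p ≈ 0.47619, d = −0.75 ln(1 − 0.63492) = 0.755729 ≈ 0.756.
taxon2–taxon3: 5/21 sites differ → p ≈ 0.238095, d = −0.75 ln(1 − 0.31746) = 0.286451 ≈ 0.286.

d(taxon1,taxon2) = 0.441, d(taxon1,taxon3) = 0.756, d(taxon2,taxon3) = 0.286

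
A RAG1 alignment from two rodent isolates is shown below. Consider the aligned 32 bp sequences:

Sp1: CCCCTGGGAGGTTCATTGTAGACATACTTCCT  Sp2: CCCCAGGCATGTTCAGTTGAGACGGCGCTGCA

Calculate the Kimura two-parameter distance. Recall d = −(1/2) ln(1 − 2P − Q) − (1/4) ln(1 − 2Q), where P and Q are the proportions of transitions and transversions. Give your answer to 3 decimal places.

0.607

Of 32 sites, 2 differences are transitions and 11 are transversions, so P = 2/32 = 0.0625 and Q = 11/32 = 0.34375.
Under the Kimura two-parameter model, d = −½ ln(1 − 2P − Q) − ¼ ln(1 − 2Q).
1 − 2P − Q = 0.53125, giving −½ ln(0.53125) = 0.316261.
1 − 2Q = 0.3125, giving −¼ ln(0.3125) = 0.290788.
d = 0.316261 + 0.290788 = 0.607049.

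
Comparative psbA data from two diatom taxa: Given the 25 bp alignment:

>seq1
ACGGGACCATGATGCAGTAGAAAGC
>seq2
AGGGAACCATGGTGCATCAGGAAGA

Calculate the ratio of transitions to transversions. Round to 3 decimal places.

1.333

Transitions are A↔G and C↔T; transversions are all other mismatches.
Transitions: 4. Transversions: 3.
R = 4/3 = 1.333333… ≈ 1.333 (to 3 d.p.).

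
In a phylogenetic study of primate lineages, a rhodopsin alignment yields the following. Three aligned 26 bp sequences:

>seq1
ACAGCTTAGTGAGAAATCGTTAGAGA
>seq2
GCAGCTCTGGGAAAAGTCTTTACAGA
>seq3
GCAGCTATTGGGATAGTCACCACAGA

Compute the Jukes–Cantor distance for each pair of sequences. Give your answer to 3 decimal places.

seq1–seq2: 8/26 sites differ → p ≈ 0.307692, d = −0.75 ln(1 − 0.410256) = 0.396050 ≈ 0.396.
seq1–seq3: 13/26 sites differ → p = 0.5, d = −0.75 ln(1 − 0.666667) = 0.823960 ≈ 0.824.
seq2–seq3: 7/26 sites differ → p ≈ 0.269231, d = −0.75 ln(1 − 0.358975) = 0.333515 ≈ 0.334.

d(seq1,seq2) = 0.396, d(seq1,seq3) = 0.824, d(seq2,seq3) = 0.334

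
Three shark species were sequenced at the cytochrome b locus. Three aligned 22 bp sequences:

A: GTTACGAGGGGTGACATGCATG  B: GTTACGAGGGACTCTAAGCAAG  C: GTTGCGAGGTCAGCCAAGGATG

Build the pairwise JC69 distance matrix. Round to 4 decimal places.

d(A,B) = 0.4141, d(A,C) = 0.4141, d(B,C) = 0.4975

A–B: 7/22 sites differ → p ≈ 0.318182, d = −0.75 ln(1 − 0.424243) = 0.414052 ≈ 0.4141.
A–C: 7/22 sites differ → p ≈ 0.318182, d = −0.75 ln(1 − 0.424243) = 0.414052 ≈ 0.4141.
B–C: 8/22 sites differ → p ≈ 0.363636, d = −0.75 ln(1 − 0.484848) = 0.497470 ≈ 0.4975.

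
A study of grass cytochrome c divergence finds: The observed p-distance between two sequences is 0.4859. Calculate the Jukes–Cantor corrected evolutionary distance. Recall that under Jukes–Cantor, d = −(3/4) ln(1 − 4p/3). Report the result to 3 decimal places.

d = −(3/4) ln(1 − 4p/3) = −0.75 ln(1 − 0.647867) = −0.75 ln(0.352133)
  = −0.75 × (-1.043746) = 0.782810 substitutions/site.

0.783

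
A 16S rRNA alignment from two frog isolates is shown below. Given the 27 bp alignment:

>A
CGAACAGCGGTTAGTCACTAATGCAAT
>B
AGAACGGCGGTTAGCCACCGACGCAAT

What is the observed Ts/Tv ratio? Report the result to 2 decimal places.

5.00

Transitions are A↔G and C↔T; transversions are all other mismatches.
Transitions: 5. Transversions: 1.
R = 5/1 = 5.00.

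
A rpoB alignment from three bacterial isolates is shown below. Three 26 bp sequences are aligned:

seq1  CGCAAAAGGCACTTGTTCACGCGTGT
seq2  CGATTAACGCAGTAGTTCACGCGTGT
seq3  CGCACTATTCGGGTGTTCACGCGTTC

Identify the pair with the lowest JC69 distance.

seq1 and seq2

seq1–seq2: 6/26 differ, p = 0.231, d = 0.276.
seq1–seq3: 9/26 differ, p = 0.346, d = 0.464.
seq2–seq3: 11/26 differ, p = 0.423, d = 0.623.
The smallest distance is between seq1 and seq2.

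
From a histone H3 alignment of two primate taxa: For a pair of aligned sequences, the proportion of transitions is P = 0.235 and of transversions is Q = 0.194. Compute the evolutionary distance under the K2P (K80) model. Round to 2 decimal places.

0.67

Under the Kimura two-parameter model, d = −½ ln(1 − 2P − Q) − ¼ ln(1 − 2Q).
1 − 2P − Q = 0.336, giving −½ ln(0.336) = 0.545322.
1 − 2Q = 0.612, giving −¼ ln(0.612) = 0.122756.
d = 0.545322 + 0.122756 = 0.668078.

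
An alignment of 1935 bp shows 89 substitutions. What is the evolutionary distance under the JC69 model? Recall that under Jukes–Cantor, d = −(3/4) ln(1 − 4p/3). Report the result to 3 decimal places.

0.047

p = 89/1935 ≈ 0.045995.
d = −(3/4) ln(1 − 4p/3) = −0.75 ln(1 − 0.061327) = −0.75 ln(0.938673)
  = −0.75 × (-0.063288) = 0.047466 substitutions/site.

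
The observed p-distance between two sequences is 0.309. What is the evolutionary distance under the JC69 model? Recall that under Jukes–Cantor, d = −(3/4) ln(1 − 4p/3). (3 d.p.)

0.398

d = −(3/4) ln(1 − 4p/3) = −0.75 ln(1 − 0.412) = −0.75 ln(0.588)
  = −0.75 × (-0.531028) = 0.398271 substitutions/site.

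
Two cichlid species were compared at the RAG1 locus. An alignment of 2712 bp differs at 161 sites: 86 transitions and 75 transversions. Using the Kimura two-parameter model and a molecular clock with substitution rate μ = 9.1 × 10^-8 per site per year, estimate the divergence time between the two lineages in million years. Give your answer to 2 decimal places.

P = 86/2712 ≈ 0.031711 and Q = 75/2712 ≈ 0.027655.
Under the Kimura two-parameter model, d = −½ ln(1 − 2P − Q) − ¼ ln(1 − 2Q).
1 − 2P − Q = 0.908923, giving −½ ln(0.908923) = 0.047747.
1 − 2Q = 0.94469, giving −¼ ln(0.94469) = 0.014225.
d = 0.047747 + 0.014225 = 0.061972.
Under a molecular clock d = 2μt, so t = d/(2μ) = 0.061972 / (2 × 9.1 × 10^-8) = 0.34 million years.

0.34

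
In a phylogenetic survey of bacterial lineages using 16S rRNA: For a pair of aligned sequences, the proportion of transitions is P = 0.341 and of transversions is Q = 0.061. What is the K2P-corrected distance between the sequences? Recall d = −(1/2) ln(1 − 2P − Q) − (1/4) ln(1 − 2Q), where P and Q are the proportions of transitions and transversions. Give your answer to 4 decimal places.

Under the Kimura two-parameter model, d = −½ ln(1 − 2P − Q) − ¼ ln(1 − 2Q).
1 − 2P − Q = 0.257, giving −½ ln(0.257) = 0.679340.
1 − 2Q = 0.878, giving −¼ ln(0.878) = 0.032527.
d = 0.679340 + 0.032527 = 0.711867.

0.7119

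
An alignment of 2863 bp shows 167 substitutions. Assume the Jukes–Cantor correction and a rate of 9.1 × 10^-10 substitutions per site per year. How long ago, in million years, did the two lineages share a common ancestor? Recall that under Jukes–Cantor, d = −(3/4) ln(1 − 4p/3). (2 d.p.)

p = 167/2863 ≈ 0.05833.
d = −(3/4) ln(1 − 4p/3) = −0.75 ln(1 − 0.077773) = −0.75 ln(0.922227)
  = −0.75 × (-0.080964) = 0.060723 substitutions/site.
Under a molecular clock d = 2μt, so t = d/(2μ) = 0.060723 / (2 × 9.1 × 10^-10) = 33.36 million years.

33.36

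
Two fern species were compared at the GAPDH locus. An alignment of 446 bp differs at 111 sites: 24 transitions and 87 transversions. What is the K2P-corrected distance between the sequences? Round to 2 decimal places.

P = 24/446 ≈ 0.053812 and Q = 87/446 ≈ 0.195067.
Under the Kimura two-parameter model, d = −½ ln(1 − 2P − Q) − ¼ ln(1 − 2Q).
1 − 2P − Q = 0.697309, giving −½ ln(0.697309) = 0.180263.
1 − 2Q = 0.609866, giving −¼ ln(0.609866) = 0.123629.
d = 0.180263 + 0.123629 = 0.303892.

0.30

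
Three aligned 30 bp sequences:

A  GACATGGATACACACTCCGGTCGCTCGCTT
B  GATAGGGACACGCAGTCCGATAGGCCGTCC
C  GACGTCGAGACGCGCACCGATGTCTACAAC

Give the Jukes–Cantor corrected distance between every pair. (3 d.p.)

A–B: 12/30 sites differ → p = 0.4, d = −0.75 ln(1 − 0.533333) = 0.571605 ≈ 0.572.
A–C: 14/30 sites differ → p ≈ 0.466667, d = −0.75 ln(1 − 0.622223) = 0.730088 ≈ 0.730.
B–C: 16/30 sites differ → p ≈ 0.533333, d = −0.75 ln(1 − 0.711111) = 0.931285 ≈ 0.931.

d(A,B) = 0.572, d(A,C) = 0.730, d(B,C) = 0.931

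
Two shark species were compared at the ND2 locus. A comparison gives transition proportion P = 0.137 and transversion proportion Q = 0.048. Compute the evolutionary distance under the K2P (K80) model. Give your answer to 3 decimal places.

0.220

Under the Kimura two-parameter model, d = −½ ln(1 − 2P − Q) − ¼ ln(1 − 2Q).
1 − 2P − Q = 0.678, giving −½ ln(0.678) = 0.194304.
1 − 2Q = 0.904, giving −¼ ln(0.904) = 0.025231.
d = 0.194304 + 0.025231 = 0.219535.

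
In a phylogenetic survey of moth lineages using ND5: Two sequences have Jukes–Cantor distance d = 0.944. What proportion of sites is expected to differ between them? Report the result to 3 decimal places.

p = (3/4)(1 − e^(−4d/3)) = 0.75 × (1 − e^(-1.258667)) = 0.75 × (1 − 0.284032) = 0.536976.

0.537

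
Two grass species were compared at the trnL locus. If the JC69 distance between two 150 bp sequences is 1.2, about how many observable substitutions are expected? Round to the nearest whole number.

90

Invert JC69: p = (3/4)(1 − e^(−4d/3)) = 0.75 × (1 − e^(-1.6)) = 0.75 × (1 − 0.201897) = 0.598577.
Expected differing sites = pL ≈ 0.598577 × 150 = 89.78655 ≈ 90.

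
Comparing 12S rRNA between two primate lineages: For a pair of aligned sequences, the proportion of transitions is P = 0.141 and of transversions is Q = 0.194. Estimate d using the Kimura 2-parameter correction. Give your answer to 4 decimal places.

Under the Kimura two-parameter model, d = −½ ln(1 − 2P − Q) − ¼ ln(1 − 2Q).
1 − 2P − Q = 0.524, giving −½ ln(0.524) = 0.323132.
1 − 2Q = 0.612, giving −¼ ln(0.612) = 0.122756.
d = 0.323132 + 0.122756 = 0.445888.

0.4459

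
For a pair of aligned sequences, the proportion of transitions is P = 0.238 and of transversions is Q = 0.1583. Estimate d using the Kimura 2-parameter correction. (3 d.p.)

0.598

Under the Kimura two-parameter model, d = −½ ln(1 − 2P − Q) − ¼ ln(1 − 2Q).
1 − 2P − Q = 0.3657, giving −½ ln(0.3657) = 0.502971.
1 − 2Q = 0.6834, giving −¼ ln(0.6834) = 0.095169.
d = 0.502971 + 0.095169 = 0.598140.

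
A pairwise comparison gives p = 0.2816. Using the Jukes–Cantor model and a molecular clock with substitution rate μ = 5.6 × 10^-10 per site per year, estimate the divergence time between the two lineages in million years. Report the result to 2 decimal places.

d = −(3/4) ln(1 − 4p/3) = −0.75 ln(1 − 0.375467) = −0.75 ln(0.624533)
  = −0.75 × (-0.470751) = 0.353063 substitutions/site.
Under a molecular clock d = 2μt, so t = d/(2μ) = 0.353063 / (2 × 5.6 × 10^-10) = 315.23 million years.

315.23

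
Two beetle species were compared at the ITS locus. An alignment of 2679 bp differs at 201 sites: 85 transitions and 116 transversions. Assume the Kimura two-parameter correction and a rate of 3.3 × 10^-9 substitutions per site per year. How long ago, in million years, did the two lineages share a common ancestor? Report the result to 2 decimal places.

P = 85/2679 ≈ 0.031728 and Q = 116/2679 ≈ 0.0433.
Under the Kimura two-parameter model, d = −½ ln(1 − 2P − Q) − ¼ ln(1 − 2Q).
1 − 2P − Q = 0.893244, giving −½ ln(0.893244) = 0.056448.
1 − 2Q = 0.9134, giving −¼ ln(0.9134) = 0.022645.
d = 0.056448 + 0.022645 = 0.079093.
Under a molecular clock d = 2μt, so t = d/(2μ) = 0.079093 / (2 × 3.3 × 10^-9) = 11.98 million years.

11.98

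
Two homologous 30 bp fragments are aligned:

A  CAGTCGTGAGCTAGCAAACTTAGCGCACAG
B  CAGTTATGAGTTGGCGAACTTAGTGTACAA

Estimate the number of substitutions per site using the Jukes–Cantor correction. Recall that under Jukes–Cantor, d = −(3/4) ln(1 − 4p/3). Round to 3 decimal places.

0.330

The sequences differ at 8 of 30 sites (5, 6, 11, 13, 16, 24, 26, 30), so p = 8/30 ≈ 0.266667.
d = −(3/4) ln(1 − 4p/3) = −0.75 ln(1 − 0.355556) = −0.75 ln(0.644444)
  = −0.75 × (-0.439367) = 0.329525 substitutions/site.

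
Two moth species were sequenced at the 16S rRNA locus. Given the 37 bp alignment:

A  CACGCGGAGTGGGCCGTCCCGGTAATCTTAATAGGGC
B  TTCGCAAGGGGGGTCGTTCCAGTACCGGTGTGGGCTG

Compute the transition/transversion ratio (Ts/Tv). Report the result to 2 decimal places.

1.00

Transitions are A↔G and C↔T; transversions are all other mismatches.
Transitions: 10. Transversions: 10.
R = 10/10 = 1.00.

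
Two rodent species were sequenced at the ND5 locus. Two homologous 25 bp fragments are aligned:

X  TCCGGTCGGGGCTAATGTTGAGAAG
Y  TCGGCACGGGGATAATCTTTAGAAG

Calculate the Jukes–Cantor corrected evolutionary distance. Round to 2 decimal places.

The sequences differ at 6 of 25 sites (3, 5, 6, 12, 17, 20), so p = 6/25 = 0.24.
d = −(3/4) ln(1 − 4p/3) = −0.75 ln(1 − 0.32) = −0.75 ln(0.68)
  = −0.75 × (-0.385662) = 0.289247 substitutions/site.

0.29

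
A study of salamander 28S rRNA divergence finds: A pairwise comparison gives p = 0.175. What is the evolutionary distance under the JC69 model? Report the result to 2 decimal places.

d = −(3/4) ln(1 − 4p/3) = −0.75 ln(1 − 0.233333) = −0.75 ln(0.766667)
  = −0.75 × (-0.265703) = 0.199277 substitutions/site.

0.20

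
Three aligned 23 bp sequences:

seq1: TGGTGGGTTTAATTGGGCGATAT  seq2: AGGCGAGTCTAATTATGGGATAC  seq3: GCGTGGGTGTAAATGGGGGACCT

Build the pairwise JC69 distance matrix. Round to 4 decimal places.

d(seq1,seq2) = 0.4674, d(seq1,seq3) = 0.3904, d(seq2,seq3) = 0.7614

seq1–seq2: 8/23 sites differ → p ≈ 0.347826, d = −0.75 ln(1 − 0.463768) = 0.467391 ≈ 0.4674.
seq1–seq3: 7/23 sites differ → p ≈ 0.304348, d = −0.75 ln(1 − 0.405797) = 0.390401 ≈ 0.3904.
seq2–seq3: 11/23 sites differ → p ≈ 0.478261, d = −0.75 ln(1 − 0.637681) = 0.761423 ≈ 0.7614.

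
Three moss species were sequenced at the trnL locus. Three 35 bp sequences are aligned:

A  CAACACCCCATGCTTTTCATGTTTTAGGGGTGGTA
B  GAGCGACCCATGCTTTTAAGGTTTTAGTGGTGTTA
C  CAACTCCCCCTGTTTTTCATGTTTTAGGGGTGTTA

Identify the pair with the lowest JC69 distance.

A and C

A–B: 8/35 differ, p = 0.229, d = 0.273.
A–C: 4/35 differ, p = 0.114, d = 0.124.
B–C: 9/35 differ, p = 0.257, d = 0.315.
The smallest distance is between A and C.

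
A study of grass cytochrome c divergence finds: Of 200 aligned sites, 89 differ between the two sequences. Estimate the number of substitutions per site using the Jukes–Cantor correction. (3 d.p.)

p = 89/200 = 0.445.
d = −(3/4) ln(1 − 4p/3) = −0.75 ln(1 − 0.593333) = −0.75 ln(0.406667)
  = −0.75 × (-0.899761) = 0.674821 substitutions/site.

0.675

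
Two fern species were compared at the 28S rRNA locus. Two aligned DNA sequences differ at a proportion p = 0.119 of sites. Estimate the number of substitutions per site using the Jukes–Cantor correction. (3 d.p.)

0.130

d = −(3/4) ln(1 − 4p/3) = −0.75 ln(1 − 0.158667) = −0.75 ln(0.841333)
  = −0.75 × (-0.172768) = 0.129576 substitutions/site.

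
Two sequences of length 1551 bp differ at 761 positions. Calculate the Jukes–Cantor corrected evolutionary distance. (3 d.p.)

p = 761/1551 ≈ 0.490651.
d = −(3/4) ln(1 − 4p/3) = −0.75 ln(1 − 0.654201) = −0.75 ln(0.345799)
  = −0.75 × (-1.061898) = 0.796424 substitutions/site.

0.796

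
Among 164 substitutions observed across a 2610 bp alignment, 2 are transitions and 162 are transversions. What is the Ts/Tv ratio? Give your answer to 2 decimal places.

R = 2/162 = 0.012345… ≈ 0.01 (to 2 d.p.).

0.01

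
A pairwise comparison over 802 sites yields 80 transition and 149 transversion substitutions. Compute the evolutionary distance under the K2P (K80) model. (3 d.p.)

0.359

P = 80/802 ≈ 0.099751 and Q = 149/802 ≈ 0.185786.
Under the Kimura two-parameter model, d = −½ ln(1 − 2P − Q) − ¼ ln(1 − 2Q).
1 − 2P − Q = 0.614712, giving −½ ln(0.614712) = 0.243301.
1 − 2Q = 0.628428, giving −¼ ln(0.628428) = 0.116133.
d = 0.243301 + 0.116133 = 0.359434.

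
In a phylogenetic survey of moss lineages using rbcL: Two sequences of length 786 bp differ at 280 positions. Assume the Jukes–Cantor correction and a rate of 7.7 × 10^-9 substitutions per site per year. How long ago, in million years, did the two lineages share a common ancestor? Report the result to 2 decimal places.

p = 280/786 ≈ 0.356234.
d = −(3/4) ln(1 − 4p/3) = −0.75 ln(1 − 0.474979) = −0.75 ln(0.525021)
  = −0.75 × (-0.644317) = 0.483238 substitutions/site.
Under a molecular clock d = 2μt, so t = d/(2μ) = 0.483238 / (2 × 7.7 × 10^-9) = 31.38 million years.

31.38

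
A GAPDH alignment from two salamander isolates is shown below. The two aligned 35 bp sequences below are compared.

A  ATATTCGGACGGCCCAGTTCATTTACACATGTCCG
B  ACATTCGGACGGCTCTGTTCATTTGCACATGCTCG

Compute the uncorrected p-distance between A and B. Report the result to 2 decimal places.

The sequences differ at 6 of 35 positions (sites 2, 14, 16, 25, 32, 33).
p = 6/35 = 0.171428… ≈ 0.17 (to 2 d.p.).

0.17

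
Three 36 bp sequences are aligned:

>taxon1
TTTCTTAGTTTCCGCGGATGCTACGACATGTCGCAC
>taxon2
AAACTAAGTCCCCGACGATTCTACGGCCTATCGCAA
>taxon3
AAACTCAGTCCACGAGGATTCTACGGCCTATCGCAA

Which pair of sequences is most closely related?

taxon2 and taxon3

taxon1–taxon2: 13/36 differ, p = 0.361, d = 0.493.
taxon1–taxon3: 13/36 differ, p = 0.361, d = 0.493.
taxon2–taxon3: 3/36 differ, p = 0.083, d = 0.088.
The smallest distance is between taxon2 and taxon3.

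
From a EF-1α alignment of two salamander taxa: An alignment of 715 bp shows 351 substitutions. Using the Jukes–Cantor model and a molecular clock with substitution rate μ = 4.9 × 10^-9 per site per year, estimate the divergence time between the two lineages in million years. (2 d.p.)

81.34

p = 351/715 ≈ 0.490909.
d = −(3/4) ln(1 − 4p/3) = −0.75 ln(1 − 0.654545) = −0.75 ln(0.345455)
  = −0.75 × (-1.062893) = 0.797170 substitutions/site.
Under a molecular clock d = 2μt, so t = d/(2μ) = 0.797170 / (2 × 4.9 × 10^-9) = 81.34 million years.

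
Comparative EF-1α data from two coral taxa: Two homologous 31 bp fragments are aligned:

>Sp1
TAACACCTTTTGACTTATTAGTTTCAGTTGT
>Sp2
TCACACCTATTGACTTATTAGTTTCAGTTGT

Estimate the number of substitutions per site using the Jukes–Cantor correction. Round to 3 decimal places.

The sequences differ at 2 of 31 sites (2, 9), so p = 2/31 ≈ 0.064516.
d = −(3/4) ln(1 − 4p/3) = −0.75 ln(1 − 0.086021) = −0.75 ln(0.913979)
  = −0.75 × (-0.089948) = 0.067461 substitutions/site.

0.067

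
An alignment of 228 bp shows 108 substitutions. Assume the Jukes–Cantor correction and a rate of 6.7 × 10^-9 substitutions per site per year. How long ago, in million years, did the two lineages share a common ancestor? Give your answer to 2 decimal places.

p = 108/228 ≈ 0.473684.
d = −(3/4) ln(1 − 4p/3) = −0.75 ln(1 − 0.631579) = −0.75 ln(0.368421)
  = −0.75 × (-0.998529) = 0.748897 substitutions/site.
Under a molecular clock d = 2μt, so t = d/(2μ) = 0.748897 / (2 × 6.7 × 10^-9) = 55.89 million years.

55.89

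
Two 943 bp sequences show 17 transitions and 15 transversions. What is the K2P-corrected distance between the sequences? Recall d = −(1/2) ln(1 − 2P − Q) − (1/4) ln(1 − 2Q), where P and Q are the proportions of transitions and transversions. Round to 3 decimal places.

0.035

P = 17/943 ≈ 0.018028 and Q = 15/943 ≈ 0.015907.
Under the Kimura two-parameter model, d = −½ ln(1 − 2P − Q) − ¼ ln(1 − 2Q).
1 − 2P − Q = 0.948037, giving −½ ln(0.948037) = 0.026681.
1 − 2Q = 0.968186, giving −¼ ln(0.968186) = 0.008083.
d = 0.026681 + 0.008083 = 0.034764.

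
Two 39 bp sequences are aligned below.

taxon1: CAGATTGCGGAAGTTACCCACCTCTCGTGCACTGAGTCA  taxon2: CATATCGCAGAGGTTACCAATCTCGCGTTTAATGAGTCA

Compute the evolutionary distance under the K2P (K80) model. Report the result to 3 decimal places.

0.317

Of 39 sites, 5 differences are transitions and 5 are transversions, so P = 5/39 ≈ 0.128205 and Q = 5/39 ≈ 0.128205.
Under the Kimura two-parameter model, d = −½ ln(1 − 2P − Q) − ¼ ln(1 − 2Q).
1 − 2P − Q = 0.615385, giving −½ ln(0.615385) = 0.242754.
1 − 2Q = 0.74359, giving −¼ ln(0.74359) = 0.074066.
d = 0.242754 + 0.074066 = 0.316820.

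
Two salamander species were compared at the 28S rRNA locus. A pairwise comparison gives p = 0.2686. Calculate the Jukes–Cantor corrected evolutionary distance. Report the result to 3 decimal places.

d = −(3/4) ln(1 − 4p/3) = −0.75 ln(1 − 0.358133) = −0.75 ln(0.641867)
  = −0.75 × (-0.443374) = 0.332531 substitutions/site.

0.333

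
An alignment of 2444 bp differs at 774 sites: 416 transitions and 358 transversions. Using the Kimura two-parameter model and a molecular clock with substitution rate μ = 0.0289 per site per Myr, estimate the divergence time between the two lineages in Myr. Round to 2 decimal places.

P = 416/2444 ≈ 0.170213 and Q = 358/2444 ≈ 0.146481.
Under the Kimura two-parameter model, d = −½ ln(1 − 2P − Q) − ¼ ln(1 − 2Q).
1 − 2P − Q = 0.513093, giving −½ ln(0.513093) = 0.333649.
1 − 2Q = 0.707038, giving −¼ ln(0.707038) = 0.086668.
d = 0.333649 + 0.086668 = 0.420317.
Under a molecular clock d = 2μt, so t = d/(2μ) = 0.420317 / (2 × 0.0289) = 7.27 Myr.

7.27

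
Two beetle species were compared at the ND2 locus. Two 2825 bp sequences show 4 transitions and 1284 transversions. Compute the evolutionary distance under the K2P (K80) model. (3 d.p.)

P = 4/2825 ≈ 0.001416 and Q = 1284/2825 ≈ 0.454513.
Under the Kimura two-parameter model, d = −½ ln(1 − 2P − Q) − ¼ ln(1 − 2Q).
1 − 2P − Q = 0.542655, giving −½ ln(0.542655) = 0.305641.
1 − 2Q = 0.090974, giving −¼ ln(0.090974) = 0.599295.
d = 0.305641 + 0.599295 = 0.904936.

0.905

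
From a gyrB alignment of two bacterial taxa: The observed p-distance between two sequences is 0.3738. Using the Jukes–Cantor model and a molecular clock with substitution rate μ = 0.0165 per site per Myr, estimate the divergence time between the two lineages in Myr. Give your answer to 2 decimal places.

d = −(3/4) ln(1 − 4p/3) = −0.75 ln(1 − 0.4984) = −0.75 ln(0.5016)
  = −0.75 × (-0.689952) = 0.517464 substitutions/site.
Under a molecular clock d = 2μt, so t = d/(2μ) = 0.517464 / (2 × 0.0165) = 15.68 Myr.

15.68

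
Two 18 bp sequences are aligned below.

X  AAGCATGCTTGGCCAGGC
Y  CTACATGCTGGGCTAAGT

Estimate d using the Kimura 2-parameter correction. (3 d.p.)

0.574

Of 18 sites, 4 differences are transitions and 3 are transversions, so P = 4/18 ≈ 0.222222 and Q = 3/18 ≈ 0.166667.
Under the Kimura two-parameter model, d = −½ ln(1 − 2P − Q) − ¼ ln(1 − 2Q).
1 − 2P − Q = 0.388889, giving −½ ln(0.388889) = 0.472231.
1 − 2Q = 0.666666, giving −¼ ln(0.666666) = 0.101367.
d = 0.472231 + 0.101367 = 0.573598.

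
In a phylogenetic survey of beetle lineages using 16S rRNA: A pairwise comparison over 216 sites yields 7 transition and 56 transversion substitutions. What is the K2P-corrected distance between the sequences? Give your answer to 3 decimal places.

0.379

P = 7/216 ≈ 0.032407 and Q = 56/216 ≈ 0.259259.
Under the Kimura two-parameter model, d = −½ ln(1 − 2P − Q) − ¼ ln(1 − 2Q).
1 − 2P − Q = 0.675927, giving −½ ln(0.675927) = 0.195835.
1 − 2Q = 0.481482, giving −¼ ln(0.481482) = 0.182722.
d = 0.195835 + 0.182722 = 0.378557.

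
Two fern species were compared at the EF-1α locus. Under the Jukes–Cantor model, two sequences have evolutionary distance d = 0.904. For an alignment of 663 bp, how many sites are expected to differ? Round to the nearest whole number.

348

Invert JC69: p = (3/4)(1 − e^(−4d/3)) = 0.75 × (1 − e^(-1.205333)) = 0.75 × (1 − 0.299592) = 0.525306.
Expected differing sites = pL ≈ 0.525306 × 663 = 348.277878 ≈ 348.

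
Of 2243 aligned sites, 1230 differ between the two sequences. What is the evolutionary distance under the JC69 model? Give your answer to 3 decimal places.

0.985

p = 1230/2243 ≈ 0.548373.
d = −(3/4) ln(1 − 4p/3) = −0.75 ln(1 − 0.731164) = −0.75 ln(0.268836)
  = −0.75 × (-1.313654) = 0.985241 substitutions/site.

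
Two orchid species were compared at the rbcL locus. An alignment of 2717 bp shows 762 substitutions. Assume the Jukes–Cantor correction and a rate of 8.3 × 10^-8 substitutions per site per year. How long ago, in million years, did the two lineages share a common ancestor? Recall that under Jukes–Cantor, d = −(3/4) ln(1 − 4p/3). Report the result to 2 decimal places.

p = 762/2717 ≈ 0.280456.
d = −(3/4) ln(1 − 4p/3) = −0.75 ln(1 − 0.373941) = −0.75 ln(0.626059)
  = −0.75 × (-0.468311) = 0.351233 substitutions/site.
Under a molecular clock d = 2μt, so t = d/(2μ) = 0.351233 / (2 × 8.3 × 10^-8) = 2.12 million years.

2.12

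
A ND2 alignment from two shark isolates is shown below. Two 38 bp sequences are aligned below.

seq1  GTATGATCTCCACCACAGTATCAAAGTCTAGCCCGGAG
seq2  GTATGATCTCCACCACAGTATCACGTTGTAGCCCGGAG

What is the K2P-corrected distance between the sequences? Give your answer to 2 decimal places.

Of 38 sites, 1 differences are transitions and 3 are transversions, so P = 1/38 ≈ 0.026316 and Q = 3/38 ≈ 0.078947.
Under the Kimura two-parameter model, d = −½ ln(1 − 2P − Q) − ¼ ln(1 − 2Q).
1 − 2P − Q = 0.868421, giving −½ ln(0.868421) = 0.070539.
1 − 2Q = 0.842106, giving −¼ ln(0.842106) = 0.042962.
d = 0.070539 + 0.042962 = 0.113501.

0.11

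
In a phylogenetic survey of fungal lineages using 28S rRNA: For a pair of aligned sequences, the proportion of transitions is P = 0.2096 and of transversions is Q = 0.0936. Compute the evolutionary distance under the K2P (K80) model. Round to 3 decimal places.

Under the Kimura two-parameter model, d = −½ ln(1 − 2P − Q) − ¼ ln(1 − 2Q).
1 − 2P − Q = 0.4872, giving −½ ln(0.4872) = 0.359540.
1 − 2Q = 0.8128, giving −¼ ln(0.8128) = 0.051818.
d = 0.359540 + 0.051818 = 0.411358.

0.411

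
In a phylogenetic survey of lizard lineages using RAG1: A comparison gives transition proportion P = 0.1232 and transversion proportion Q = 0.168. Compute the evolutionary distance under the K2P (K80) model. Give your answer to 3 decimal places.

Under the Kimura two-parameter model, d = −½ ln(1 − 2P − Q) − ¼ ln(1 − 2Q).
1 − 2P − Q = 0.5856, giving −½ ln(0.5856) = 0.267559.
1 − 2Q = 0.664, giving −¼ ln(0.664) = 0.102368.
d = 0.267559 + 0.102368 = 0.369927.

0.370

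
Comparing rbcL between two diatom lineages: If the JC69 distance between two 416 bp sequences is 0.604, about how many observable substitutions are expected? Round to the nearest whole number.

173

Invert JC69: p = (3/4)(1 − e^(−4d/3)) = 0.75 × (1 − e^(-0.805333)) = 0.75 × (1 − 0.446939) = 0.414796.
Expected differing sites = pL ≈ 0.414796 × 416 = 172.555136 ≈ 173.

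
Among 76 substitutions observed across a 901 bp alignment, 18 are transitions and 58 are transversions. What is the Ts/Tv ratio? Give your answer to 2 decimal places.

0.31

R = 18/58 = 0.310344… ≈ 0.31 (to 2 d.p.).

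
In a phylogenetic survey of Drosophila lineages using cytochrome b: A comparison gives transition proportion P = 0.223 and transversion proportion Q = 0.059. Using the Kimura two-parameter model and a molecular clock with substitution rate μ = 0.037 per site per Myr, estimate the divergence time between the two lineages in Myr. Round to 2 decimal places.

Under the Kimura two-parameter model, d = −½ ln(1 − 2P − Q) − ¼ ln(1 − 2Q).
1 − 2P − Q = 0.495, giving −½ ln(0.495) = 0.351599.
1 − 2Q = 0.882, giving −¼ ln(0.882) = 0.031391.
d = 0.351599 + 0.031391 = 0.382990.
Under a molecular clock d = 2μt, so t = d/(2μ) = 0.382990 / (2 × 0.037) = 5.18 Myr.

5.18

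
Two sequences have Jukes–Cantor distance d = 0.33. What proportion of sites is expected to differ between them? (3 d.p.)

p = (3/4)(1 − e^(−4d/3)) = 0.75 × (1 − e^(-0.44)) = 0.75 × (1 − 0.644036) = 0.266973.

0.267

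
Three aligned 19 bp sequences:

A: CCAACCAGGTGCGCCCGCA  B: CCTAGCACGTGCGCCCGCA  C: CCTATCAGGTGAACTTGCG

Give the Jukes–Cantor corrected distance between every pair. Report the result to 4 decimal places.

A–B: 3/19 sites differ → p ≈ 0.157895, d = −0.75 ln(1 − 0.210527) = 0.177292 ≈ 0.1773.
A–C: 7/19 sites differ → p ≈ 0.368421, d = −0.75 ln(1 − 0.491228) = 0.506816 ≈ 0.5068.
B–C: 7/19 sites differ → p ≈ 0.368421, d = −0.75 ln(1 − 0.491228) = 0.506816 ≈ 0.5068.

d(A,B) = 0.1773, d(A,C) = 0.5068, d(B,C) = 0.5068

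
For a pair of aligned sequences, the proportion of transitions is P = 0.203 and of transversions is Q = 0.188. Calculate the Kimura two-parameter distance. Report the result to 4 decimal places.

0.5686

Under the Kimura two-parameter model, d = −½ ln(1 − 2P − Q) − ¼ ln(1 − 2Q).
1 − 2P − Q = 0.406, giving −½ ln(0.406) = 0.450701.
1 − 2Q = 0.624, giving −¼ ln(0.624) = 0.117901.
d = 0.450701 + 0.117901 = 0.568602.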